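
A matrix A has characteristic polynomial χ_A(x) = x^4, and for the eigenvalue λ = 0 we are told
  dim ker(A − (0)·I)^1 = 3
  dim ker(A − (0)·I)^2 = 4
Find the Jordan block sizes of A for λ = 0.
Block sizes for λ = 0: [2, 1, 1]

From the dimensions of kernels of powers, the number of Jordan blocks of size at least j is d_j − d_{j−1} where d_j = dim ker(N^j) (with d_0 = 0). Computing the differences gives [3, 1].
The number of blocks of size exactly k is (#blocks of size ≥ k) − (#blocks of size ≥ k + 1), so the partition is: 2 block(s) of size 1, 1 block(s) of size 2.
In nonincreasing order the block sizes are [2, 1, 1].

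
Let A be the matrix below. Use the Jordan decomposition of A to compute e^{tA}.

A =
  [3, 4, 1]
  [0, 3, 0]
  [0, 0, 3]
e^{tA} =
  [exp(3*t), 4*t*exp(3*t), t*exp(3*t)]
  [0, exp(3*t), 0]
  [0, 0, exp(3*t)]

Strategy: write A = P · J · P⁻¹ where J is a Jordan canonical form, so e^{tA} = P · e^{tJ} · P⁻¹, and e^{tJ} can be computed block-by-block.

A has Jordan form
J =
  [3, 1, 0]
  [0, 3, 0]
  [0, 0, 3]
(up to reordering of blocks).

Per-block formulas:
  For a 2×2 Jordan block J_2(3): exp(t · J_2(3)) = e^(3t)·(I + t·N), where N is the 2×2 nilpotent shift.
  For a 1×1 block at λ = 3: exp(t · [3]) = [e^(3t)].

After assembling e^{tJ} and conjugating by P, we get:

e^{tA} =
  [exp(3*t), 4*t*exp(3*t), t*exp(3*t)]
  [0, exp(3*t), 0]
  [0, 0, exp(3*t)]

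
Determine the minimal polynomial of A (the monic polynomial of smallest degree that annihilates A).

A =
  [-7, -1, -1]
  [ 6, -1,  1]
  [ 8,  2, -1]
x^3 + 9*x^2 + 27*x + 27

The characteristic polynomial is χ_A(x) = (x + 3)^3, so the eigenvalues are known. The minimal polynomial is
  m_A(x) = Π_λ (x − λ)^{k_λ}
where k_λ is the size of the *largest* Jordan block for λ (equivalently, the smallest k with (A − λI)^k v = 0 for every generalised eigenvector v of λ).

  λ = -3: largest Jordan block has size 3, contributing (x + 3)^3

So m_A(x) = (x + 3)^3 = x^3 + 9*x^2 + 27*x + 27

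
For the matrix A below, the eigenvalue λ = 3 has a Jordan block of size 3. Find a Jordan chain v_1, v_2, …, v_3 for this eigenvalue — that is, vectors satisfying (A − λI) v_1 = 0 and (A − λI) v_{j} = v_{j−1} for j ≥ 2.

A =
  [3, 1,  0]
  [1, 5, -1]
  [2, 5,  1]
A Jordan chain for λ = 3 of length 3:
v_1 = (1, 0, 1)ᵀ
v_2 = (0, 1, 2)ᵀ
v_3 = (1, 0, 0)ᵀ

Let N = A − (3)·I. We want v_3 with N^3 v_3 = 0 but N^2 v_3 ≠ 0; then v_{j-1} := N · v_j for j = 3, …, 2.

Pick v_3 = (1, 0, 0)ᵀ.
Then v_2 = N · v_3 = (0, 1, 2)ᵀ.
Then v_1 = N · v_2 = (1, 0, 1)ᵀ.

Sanity check: (A − (3)·I) v_1 = (0, 0, 0)ᵀ = 0. ✓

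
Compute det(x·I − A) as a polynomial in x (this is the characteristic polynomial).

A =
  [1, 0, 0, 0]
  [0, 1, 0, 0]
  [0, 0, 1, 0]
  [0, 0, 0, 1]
x^4 - 4*x^3 + 6*x^2 - 4*x + 1

Expanding det(x·I − A) (e.g. by cofactor expansion or by noting that A is similar to its Jordan form J, which has the same characteristic polynomial as A) gives
  χ_A(x) = x^4 - 4*x^3 + 6*x^2 - 4*x + 1
which factors as (x - 1)^4. The eigenvalues (with algebraic multiplicities) are λ = 1 with multiplicity 4.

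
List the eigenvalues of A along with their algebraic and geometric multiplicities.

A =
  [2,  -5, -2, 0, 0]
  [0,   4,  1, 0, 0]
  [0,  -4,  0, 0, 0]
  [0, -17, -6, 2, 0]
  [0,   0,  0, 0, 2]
λ = 2: alg = 5, geom = 3

Step 1 — factor the characteristic polynomial to read off the algebraic multiplicities:
  χ_A(x) = (x - 2)^5

Step 2 — compute geometric multiplicities via the rank-nullity identity g(λ) = n − rank(A − λI):
  rank(A − (2)·I) = 2, so dim ker(A − (2)·I) = n − 2 = 3

Summary:
  λ = 2: algebraic multiplicity = 5, geometric multiplicity = 3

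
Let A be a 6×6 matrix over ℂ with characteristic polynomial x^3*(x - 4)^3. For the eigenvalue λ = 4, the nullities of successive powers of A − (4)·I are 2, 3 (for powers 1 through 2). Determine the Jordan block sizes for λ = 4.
Block sizes for λ = 4: [2, 1]

From the dimensions of kernels of powers, the number of Jordan blocks of size at least j is d_j − d_{j−1} where d_j = dim ker(N^j) (with d_0 = 0). Computing the differences gives [2, 1].
The number of blocks of size exactly k is (#blocks of size ≥ k) − (#blocks of size ≥ k + 1), so the partition is: 1 block(s) of size 1, 1 block(s) of size 2.
In nonincreasing order the block sizes are [2, 1].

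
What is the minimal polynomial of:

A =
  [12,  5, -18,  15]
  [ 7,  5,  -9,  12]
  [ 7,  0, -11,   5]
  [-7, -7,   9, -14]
x^2 + 4*x + 4

The characteristic polynomial is χ_A(x) = (x + 2)^4, so the eigenvalues are known. The minimal polynomial is
  m_A(x) = Π_λ (x − λ)^{k_λ}
where k_λ is the size of the *largest* Jordan block for λ (equivalently, the smallest k with (A − λI)^k v = 0 for every generalised eigenvector v of λ).

  λ = -2: largest Jordan block has size 2, contributing (x + 2)^2

So m_A(x) = (x + 2)^2 = x^2 + 4*x + 4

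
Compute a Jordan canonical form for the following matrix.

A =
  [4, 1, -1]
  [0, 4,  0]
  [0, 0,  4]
J_2(4) ⊕ J_1(4)

The characteristic polynomial is
  det(x·I − A) = x^3 - 12*x^2 + 48*x - 64 = (x - 4)^3

Eigenvalues and multiplicities (the geometric multiplicity of λ is n − rank(A − λI), which equals the number of Jordan blocks for λ):
  λ = 4: algebraic multiplicity = 3, geometric multiplicity = 2

Determining the block sizes for each eigenvalue:
  λ = 4: 2 blocks summing to 3 forces exactly one block of size 2 and the rest size 1 → block sizes [2, 1]

Assembling the blocks gives a Jordan form
J =
  [4, 1, 0]
  [0, 4, 0]
  [0, 0, 4]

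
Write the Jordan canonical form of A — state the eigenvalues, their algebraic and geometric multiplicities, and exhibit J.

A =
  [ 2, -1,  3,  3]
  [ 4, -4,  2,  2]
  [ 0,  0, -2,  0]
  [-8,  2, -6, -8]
J_2(-4) ⊕ J_1(-2) ⊕ J_1(-2)

The characteristic polynomial is
  det(x·I − A) = x^4 + 12*x^3 + 52*x^2 + 96*x + 64 = (x + 2)^2*(x + 4)^2

Eigenvalues and multiplicities (the geometric multiplicity of λ is n − rank(A − λI), which equals the number of Jordan blocks for λ):
  λ = -4: algebraic multiplicity = 2, geometric multiplicity = 1
  λ = -2: algebraic multiplicity = 2, geometric multiplicity = 2

Determining the block sizes for each eigenvalue:
  λ = -4: one block (gm = 1), so the single block has size am = 2 → block sizes [2]
  λ = -2: gm = am = 2, so every block has size 1 → block sizes [1, 1]

Assembling the blocks gives a Jordan form
J =
  [-4,  1,  0,  0]
  [ 0, -4,  0,  0]
  [ 0,  0, -2,  0]
  [ 0,  0,  0, -2]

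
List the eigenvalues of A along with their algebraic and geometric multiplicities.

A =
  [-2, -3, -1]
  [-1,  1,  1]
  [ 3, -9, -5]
λ = -2: alg = 3, geom = 1

Step 1 — factor the characteristic polynomial to read off the algebraic multiplicities:
  χ_A(x) = (x + 2)^3

Step 2 — compute geometric multiplicities via the rank-nullity identity g(λ) = n − rank(A − λI):
  rank(A − (-2)·I) = 2, so dim ker(A − (-2)·I) = n − 2 = 1

Summary:
  λ = -2: algebraic multiplicity = 3, geometric multiplicity = 1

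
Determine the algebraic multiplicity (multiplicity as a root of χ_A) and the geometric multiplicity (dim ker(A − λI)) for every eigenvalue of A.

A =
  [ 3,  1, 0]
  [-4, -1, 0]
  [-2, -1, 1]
λ = 1: alg = 3, geom = 2

Step 1 — factor the characteristic polynomial to read off the algebraic multiplicities:
  χ_A(x) = (x - 1)^3

Step 2 — compute geometric multiplicities via the rank-nullity identity g(λ) = n − rank(A − λI):
  rank(A − (1)·I) = 1, so dim ker(A − (1)·I) = n − 1 = 2

Summary:
  λ = 1: algebraic multiplicity = 3, geometric multiplicity = 2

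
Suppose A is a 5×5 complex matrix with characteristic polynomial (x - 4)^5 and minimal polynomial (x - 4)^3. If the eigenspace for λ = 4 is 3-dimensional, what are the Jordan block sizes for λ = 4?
Block sizes for λ = 4: [3, 1, 1]

Step 1 — from the characteristic polynomial, algebraic multiplicity of λ = 4 is 5. From dim ker(A − (4)·I) = 3, there are exactly 3 Jordan blocks for λ = 4.
Step 2 — from the minimal polynomial, the factor (x − 4)^3 tells us the largest block for λ = 4 has size 3.
Step 3 — with total size 5, 3 blocks, and largest block 3, the block sizes (in nonincreasing order) are [3, 1, 1].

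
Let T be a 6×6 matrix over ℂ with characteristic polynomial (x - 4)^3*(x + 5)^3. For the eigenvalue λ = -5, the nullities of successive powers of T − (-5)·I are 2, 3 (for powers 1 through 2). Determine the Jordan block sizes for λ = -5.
Block sizes for λ = -5: [2, 1]

From the dimensions of kernels of powers, the number of Jordan blocks of size at least j is d_j − d_{j−1} where d_j = dim ker(N^j) (with d_0 = 0). Computing the differences gives [2, 1].
The number of blocks of size exactly k is (#blocks of size ≥ k) − (#blocks of size ≥ k + 1), so the partition is: 1 block(s) of size 1, 1 block(s) of size 2.
In nonincreasing order the block sizes are [2, 1].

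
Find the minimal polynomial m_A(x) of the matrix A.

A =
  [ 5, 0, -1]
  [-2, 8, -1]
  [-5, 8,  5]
x^3 - 18*x^2 + 108*x - 216

The characteristic polynomial is χ_A(x) = (x - 6)^3, so the eigenvalues are known. The minimal polynomial is
  m_A(x) = Π_λ (x − λ)^{k_λ}
where k_λ is the size of the *largest* Jordan block for λ (equivalently, the smallest k with (A − λI)^k v = 0 for every generalised eigenvector v of λ).

  λ = 6: largest Jordan block has size 3, contributing (x − 6)^3

So m_A(x) = (x - 6)^3 = x^3 - 18*x^2 + 108*x - 216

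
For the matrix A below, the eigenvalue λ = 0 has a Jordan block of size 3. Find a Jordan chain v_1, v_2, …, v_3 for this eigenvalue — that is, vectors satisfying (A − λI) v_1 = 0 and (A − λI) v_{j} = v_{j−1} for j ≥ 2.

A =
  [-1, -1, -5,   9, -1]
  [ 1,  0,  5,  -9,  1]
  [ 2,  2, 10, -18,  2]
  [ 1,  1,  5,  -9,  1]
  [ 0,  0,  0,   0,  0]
A Jordan chain for λ = 0 of length 3:
v_1 = (-1, 0, 2, 1, 0)ᵀ
v_2 = (-1, 1, 2, 1, 0)ᵀ
v_3 = (1, 0, 0, 0, 0)ᵀ

Let N = A − (0)·I. We want v_3 with N^3 v_3 = 0 but N^2 v_3 ≠ 0; then v_{j-1} := N · v_j for j = 3, …, 2.

Pick v_3 = (1, 0, 0, 0, 0)ᵀ.
Then v_2 = N · v_3 = (-1, 1, 2, 1, 0)ᵀ.
Then v_1 = N · v_2 = (-1, 0, 2, 1, 0)ᵀ.

Sanity check: (A − (0)·I) v_1 = (0, 0, 0, 0, 0)ᵀ = 0. ✓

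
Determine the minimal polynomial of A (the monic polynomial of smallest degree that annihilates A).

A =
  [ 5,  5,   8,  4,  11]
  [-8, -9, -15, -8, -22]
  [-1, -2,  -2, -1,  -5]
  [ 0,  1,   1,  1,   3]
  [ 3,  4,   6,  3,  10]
x^3 - 3*x^2 + 3*x - 1

The characteristic polynomial is χ_A(x) = (x - 1)^5, so the eigenvalues are known. The minimal polynomial is
  m_A(x) = Π_λ (x − λ)^{k_λ}
where k_λ is the size of the *largest* Jordan block for λ (equivalently, the smallest k with (A − λI)^k v = 0 for every generalised eigenvector v of λ).

  λ = 1: largest Jordan block has size 3, contributing (x − 1)^3

So m_A(x) = (x - 1)^3 = x^3 - 3*x^2 + 3*x - 1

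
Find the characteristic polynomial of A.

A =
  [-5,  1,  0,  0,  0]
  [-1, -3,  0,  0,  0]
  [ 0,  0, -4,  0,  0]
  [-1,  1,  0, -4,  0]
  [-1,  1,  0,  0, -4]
x^5 + 20*x^4 + 160*x^3 + 640*x^2 + 1280*x + 1024

Expanding det(x·I − A) (e.g. by cofactor expansion or by noting that A is similar to its Jordan form J, which has the same characteristic polynomial as A) gives
  χ_A(x) = x^5 + 20*x^4 + 160*x^3 + 640*x^2 + 1280*x + 1024
which factors as (x + 4)^5. The eigenvalues (with algebraic multiplicities) are λ = -4 with multiplicity 5.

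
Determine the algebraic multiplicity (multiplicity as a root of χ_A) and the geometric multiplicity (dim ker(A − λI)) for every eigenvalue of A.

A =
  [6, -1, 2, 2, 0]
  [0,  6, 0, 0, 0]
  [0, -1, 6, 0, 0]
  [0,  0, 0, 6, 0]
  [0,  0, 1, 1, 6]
λ = 6: alg = 5, geom = 3

Step 1 — factor the characteristic polynomial to read off the algebraic multiplicities:
  χ_A(x) = (x - 6)^5

Step 2 — compute geometric multiplicities via the rank-nullity identity g(λ) = n − rank(A − λI):
  rank(A − (6)·I) = 2, so dim ker(A − (6)·I) = n − 2 = 3

Summary:
  λ = 6: algebraic multiplicity = 5, geometric multiplicity = 3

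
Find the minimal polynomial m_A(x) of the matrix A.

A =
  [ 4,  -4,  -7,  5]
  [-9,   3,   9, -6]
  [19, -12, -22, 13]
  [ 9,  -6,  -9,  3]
x^3 + 9*x^2 + 27*x + 27

The characteristic polynomial is χ_A(x) = (x + 3)^4, so the eigenvalues are known. The minimal polynomial is
  m_A(x) = Π_λ (x − λ)^{k_λ}
where k_λ is the size of the *largest* Jordan block for λ (equivalently, the smallest k with (A − λI)^k v = 0 for every generalised eigenvector v of λ).

  λ = -3: largest Jordan block has size 3, contributing (x + 3)^3

So m_A(x) = (x + 3)^3 = x^3 + 9*x^2 + 27*x + 27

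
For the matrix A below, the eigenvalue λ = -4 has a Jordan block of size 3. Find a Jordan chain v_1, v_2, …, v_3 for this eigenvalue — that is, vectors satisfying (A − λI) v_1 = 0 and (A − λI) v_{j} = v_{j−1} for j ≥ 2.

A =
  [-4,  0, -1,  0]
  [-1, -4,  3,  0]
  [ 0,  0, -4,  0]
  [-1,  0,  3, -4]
A Jordan chain for λ = -4 of length 3:
v_1 = (0, 1, 0, 1)ᵀ
v_2 = (-1, 3, 0, 3)ᵀ
v_3 = (0, 0, 1, 0)ᵀ

Let N = A − (-4)·I. We want v_3 with N^3 v_3 = 0 but N^2 v_3 ≠ 0; then v_{j-1} := N · v_j for j = 3, …, 2.

Pick v_3 = (0, 0, 1, 0)ᵀ.
Then v_2 = N · v_3 = (-1, 3, 0, 3)ᵀ.
Then v_1 = N · v_2 = (0, 1, 0, 1)ᵀ.

Sanity check: (A − (-4)·I) v_1 = (0, 0, 0, 0)ᵀ = 0. ✓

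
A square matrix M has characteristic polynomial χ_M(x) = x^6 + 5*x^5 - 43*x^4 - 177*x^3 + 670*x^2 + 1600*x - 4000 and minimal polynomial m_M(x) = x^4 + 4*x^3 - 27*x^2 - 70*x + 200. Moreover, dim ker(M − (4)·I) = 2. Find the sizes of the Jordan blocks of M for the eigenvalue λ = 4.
Block sizes for λ = 4: [1, 1]

Step 1 — from the characteristic polynomial, algebraic multiplicity of λ = 4 is 2. From dim ker(M − (4)·I) = 2, there are exactly 2 Jordan blocks for λ = 4.
Step 2 — from the minimal polynomial, the factor (x − 4) tells us the largest block for λ = 4 has size 1.
Step 3 — with total size 2, 2 blocks, and largest block 1, the block sizes (in nonincreasing order) are [1, 1].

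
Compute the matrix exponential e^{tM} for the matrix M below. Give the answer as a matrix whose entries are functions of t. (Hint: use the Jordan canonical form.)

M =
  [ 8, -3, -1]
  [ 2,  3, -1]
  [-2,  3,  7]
e^{tM} =
  [2*t*exp(6*t) + exp(6*t), -3*t*exp(6*t), -t*exp(6*t)]
  [2*t*exp(6*t), -3*t*exp(6*t) + exp(6*t), -t*exp(6*t)]
  [-2*t*exp(6*t), 3*t*exp(6*t), t*exp(6*t) + exp(6*t)]

Strategy: write M = P · J · P⁻¹ where J is a Jordan canonical form, so e^{tM} = P · e^{tJ} · P⁻¹, and e^{tJ} can be computed block-by-block.

M has Jordan form
J =
  [6, 1, 0]
  [0, 6, 0]
  [0, 0, 6]
(up to reordering of blocks).

Per-block formulas:
  For a 1×1 block at λ = 6: exp(t · [6]) = [e^(6t)].
  For a 2×2 Jordan block J_2(6): exp(t · J_2(6)) = e^(6t)·(I + t·N), where N is the 2×2 nilpotent shift.

After assembling e^{tJ} and conjugating by P, we get:

e^{tM} =
  [2*t*exp(6*t) + exp(6*t), -3*t*exp(6*t), -t*exp(6*t)]
  [2*t*exp(6*t), -3*t*exp(6*t) + exp(6*t), -t*exp(6*t)]
  [-2*t*exp(6*t), 3*t*exp(6*t), t*exp(6*t) + exp(6*t)]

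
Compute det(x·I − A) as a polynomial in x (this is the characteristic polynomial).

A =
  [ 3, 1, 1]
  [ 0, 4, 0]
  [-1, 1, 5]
x^3 - 12*x^2 + 48*x - 64

Expanding det(x·I − A) (e.g. by cofactor expansion or by noting that A is similar to its Jordan form J, which has the same characteristic polynomial as A) gives
  χ_A(x) = x^3 - 12*x^2 + 48*x - 64
which factors as (x - 4)^3. The eigenvalues (with algebraic multiplicities) are λ = 4 with multiplicity 3.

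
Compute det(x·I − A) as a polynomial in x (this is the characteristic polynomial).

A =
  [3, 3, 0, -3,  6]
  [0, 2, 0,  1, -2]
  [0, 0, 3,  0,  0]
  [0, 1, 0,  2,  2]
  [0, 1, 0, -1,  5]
x^5 - 15*x^4 + 90*x^3 - 270*x^2 + 405*x - 243

Expanding det(x·I − A) (e.g. by cofactor expansion or by noting that A is similar to its Jordan form J, which has the same characteristic polynomial as A) gives
  χ_A(x) = x^5 - 15*x^4 + 90*x^3 - 270*x^2 + 405*x - 243
which factors as (x - 3)^5. The eigenvalues (with algebraic multiplicities) are λ = 3 with multiplicity 5.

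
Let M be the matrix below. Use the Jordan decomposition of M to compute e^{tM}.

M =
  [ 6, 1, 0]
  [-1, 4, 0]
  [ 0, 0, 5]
e^{tM} =
  [t*exp(5*t) + exp(5*t), t*exp(5*t), 0]
  [-t*exp(5*t), -t*exp(5*t) + exp(5*t), 0]
  [0, 0, exp(5*t)]

Strategy: write M = P · J · P⁻¹ where J is a Jordan canonical form, so e^{tM} = P · e^{tJ} · P⁻¹, and e^{tJ} can be computed block-by-block.

M has Jordan form
J =
  [5, 1, 0]
  [0, 5, 0]
  [0, 0, 5]
(up to reordering of blocks).

Per-block formulas:
  For a 2×2 Jordan block J_2(5): exp(t · J_2(5)) = e^(5t)·(I + t·N), where N is the 2×2 nilpotent shift.
  For a 1×1 block at λ = 5: exp(t · [5]) = [e^(5t)].

After assembling e^{tJ} and conjugating by P, we get:

e^{tM} =
  [t*exp(5*t) + exp(5*t), t*exp(5*t), 0]
  [-t*exp(5*t), -t*exp(5*t) + exp(5*t), 0]
  [0, 0, exp(5*t)]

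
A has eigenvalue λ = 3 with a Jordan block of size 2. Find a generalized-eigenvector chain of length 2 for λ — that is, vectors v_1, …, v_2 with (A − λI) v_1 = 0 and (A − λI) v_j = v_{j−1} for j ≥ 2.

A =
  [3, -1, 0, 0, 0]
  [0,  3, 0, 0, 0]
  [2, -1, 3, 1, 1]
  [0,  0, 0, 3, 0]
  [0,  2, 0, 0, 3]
A Jordan chain for λ = 3 of length 2:
v_1 = (0, 0, 2, 0, 0)ᵀ
v_2 = (1, 0, 0, 0, 0)ᵀ

Let N = A − (3)·I. We want v_2 with N^2 v_2 = 0 but N^1 v_2 ≠ 0; then v_{j-1} := N · v_j for j = 2, …, 2.

Pick v_2 = (1, 0, 0, 0, 0)ᵀ.
Then v_1 = N · v_2 = (0, 0, 2, 0, 0)ᵀ.

Sanity check: (A − (3)·I) v_1 = (0, 0, 0, 0, 0)ᵀ = 0. ✓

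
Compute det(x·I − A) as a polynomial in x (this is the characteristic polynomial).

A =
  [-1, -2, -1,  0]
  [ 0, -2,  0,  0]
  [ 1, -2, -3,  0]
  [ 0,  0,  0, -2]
x^4 + 8*x^3 + 24*x^2 + 32*x + 16

Expanding det(x·I − A) (e.g. by cofactor expansion or by noting that A is similar to its Jordan form J, which has the same characteristic polynomial as A) gives
  χ_A(x) = x^4 + 8*x^3 + 24*x^2 + 32*x + 16
which factors as (x + 2)^4. The eigenvalues (with algebraic multiplicities) are λ = -2 with multiplicity 4.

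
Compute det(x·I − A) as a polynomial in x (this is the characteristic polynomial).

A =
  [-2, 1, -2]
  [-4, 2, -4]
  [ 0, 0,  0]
x^3

Expanding det(x·I − A) (e.g. by cofactor expansion or by noting that A is similar to its Jordan form J, which has the same characteristic polynomial as A) gives
  χ_A(x) = x^3
which factors as x^3. The eigenvalues (with algebraic multiplicities) are λ = 0 with multiplicity 3.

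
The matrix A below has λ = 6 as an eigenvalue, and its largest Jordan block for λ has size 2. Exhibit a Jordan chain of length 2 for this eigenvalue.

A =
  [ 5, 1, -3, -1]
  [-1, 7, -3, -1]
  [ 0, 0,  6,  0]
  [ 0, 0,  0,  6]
A Jordan chain for λ = 6 of length 2:
v_1 = (-1, -1, 0, 0)ᵀ
v_2 = (1, 0, 0, 0)ᵀ

Let N = A − (6)·I. We want v_2 with N^2 v_2 = 0 but N^1 v_2 ≠ 0; then v_{j-1} := N · v_j for j = 2, …, 2.

Pick v_2 = (1, 0, 0, 0)ᵀ.
Then v_1 = N · v_2 = (-1, -1, 0, 0)ᵀ.

Sanity check: (A − (6)·I) v_1 = (0, 0, 0, 0)ᵀ = 0. ✓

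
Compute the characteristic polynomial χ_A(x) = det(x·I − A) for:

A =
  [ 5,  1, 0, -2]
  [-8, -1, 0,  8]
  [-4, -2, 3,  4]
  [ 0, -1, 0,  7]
x^4 - 14*x^3 + 72*x^2 - 162*x + 135

Expanding det(x·I − A) (e.g. by cofactor expansion or by noting that A is similar to its Jordan form J, which has the same characteristic polynomial as A) gives
  χ_A(x) = x^4 - 14*x^3 + 72*x^2 - 162*x + 135
which factors as (x - 5)*(x - 3)^3. The eigenvalues (with algebraic multiplicities) are λ = 3 with multiplicity 3, λ = 5 with multiplicity 1.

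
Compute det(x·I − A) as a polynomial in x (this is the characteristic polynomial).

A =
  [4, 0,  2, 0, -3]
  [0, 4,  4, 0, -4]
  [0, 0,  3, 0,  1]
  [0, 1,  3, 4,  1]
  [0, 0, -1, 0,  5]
x^5 - 20*x^4 + 160*x^3 - 640*x^2 + 1280*x - 1024

Expanding det(x·I − A) (e.g. by cofactor expansion or by noting that A is similar to its Jordan form J, which has the same characteristic polynomial as A) gives
  χ_A(x) = x^5 - 20*x^4 + 160*x^3 - 640*x^2 + 1280*x - 1024
which factors as (x - 4)^5. The eigenvalues (with algebraic multiplicities) are λ = 4 with multiplicity 5.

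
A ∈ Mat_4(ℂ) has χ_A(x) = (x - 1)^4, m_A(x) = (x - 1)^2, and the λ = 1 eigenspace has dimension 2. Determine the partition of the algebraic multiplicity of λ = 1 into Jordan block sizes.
Block sizes for λ = 1: [2, 2]

Step 1 — from the characteristic polynomial, algebraic multiplicity of λ = 1 is 4. From dim ker(A − (1)·I) = 2, there are exactly 2 Jordan blocks for λ = 1.
Step 2 — from the minimal polynomial, the factor (x − 1)^2 tells us the largest block for λ = 1 has size 2.
Step 3 — with total size 4, 2 blocks, and largest block 2, the block sizes (in nonincreasing order) are [2, 2].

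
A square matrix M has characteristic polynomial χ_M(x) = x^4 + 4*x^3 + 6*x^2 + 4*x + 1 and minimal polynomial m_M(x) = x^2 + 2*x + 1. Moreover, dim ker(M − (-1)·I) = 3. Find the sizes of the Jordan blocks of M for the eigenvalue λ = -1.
Block sizes for λ = -1: [2, 1, 1]

Step 1 — from the characteristic polynomial, algebraic multiplicity of λ = -1 is 4. From dim ker(M − (-1)·I) = 3, there are exactly 3 Jordan blocks for λ = -1.
Step 2 — from the minimal polynomial, the factor (x + 1)^2 tells us the largest block for λ = -1 has size 2.
Step 3 — with total size 4, 3 blocks, and largest block 2, the block sizes (in nonincreasing order) are [2, 1, 1].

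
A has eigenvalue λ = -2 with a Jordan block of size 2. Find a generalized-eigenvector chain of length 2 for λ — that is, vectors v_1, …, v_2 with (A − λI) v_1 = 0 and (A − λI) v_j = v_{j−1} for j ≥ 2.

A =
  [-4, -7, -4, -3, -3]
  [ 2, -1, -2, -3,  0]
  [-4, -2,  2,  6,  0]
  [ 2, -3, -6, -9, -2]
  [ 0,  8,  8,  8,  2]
A Jordan chain for λ = -2 of length 2:
v_1 = (-2, 2, -4, 2, 0)ᵀ
v_2 = (1, 0, 0, 0, 0)ᵀ

Let N = A − (-2)·I. We want v_2 with N^2 v_2 = 0 but N^1 v_2 ≠ 0; then v_{j-1} := N · v_j for j = 2, …, 2.

Pick v_2 = (1, 0, 0, 0, 0)ᵀ.
Then v_1 = N · v_2 = (-2, 2, -4, 2, 0)ᵀ.

Sanity check: (A − (-2)·I) v_1 = (0, 0, 0, 0, 0)ᵀ = 0. ✓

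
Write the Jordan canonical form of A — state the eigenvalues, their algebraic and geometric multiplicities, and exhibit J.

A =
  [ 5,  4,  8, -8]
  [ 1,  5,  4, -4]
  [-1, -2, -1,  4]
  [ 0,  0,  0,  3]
J_2(3) ⊕ J_1(3) ⊕ J_1(3)

The characteristic polynomial is
  det(x·I − A) = x^4 - 12*x^3 + 54*x^2 - 108*x + 81 = (x - 3)^4

Eigenvalues and multiplicities (the geometric multiplicity of λ is n − rank(A − λI), which equals the number of Jordan blocks for λ):
  λ = 3: algebraic multiplicity = 4, geometric multiplicity = 3

Determining the block sizes for each eigenvalue:
  λ = 3: 3 blocks summing to 4 forces exactly one block of size 2 and the rest size 1 → block sizes [2, 1, 1]

Assembling the blocks gives a Jordan form
J =
  [3, 1, 0, 0]
  [0, 3, 0, 0]
  [0, 0, 3, 0]
  [0, 0, 0, 3]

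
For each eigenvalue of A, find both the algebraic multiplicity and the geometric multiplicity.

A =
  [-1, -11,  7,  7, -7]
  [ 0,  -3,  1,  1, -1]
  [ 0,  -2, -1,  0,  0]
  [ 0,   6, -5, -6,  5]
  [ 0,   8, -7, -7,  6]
λ = -1: alg = 5, geom = 3

Step 1 — factor the characteristic polynomial to read off the algebraic multiplicities:
  χ_A(x) = (x + 1)^5

Step 2 — compute geometric multiplicities via the rank-nullity identity g(λ) = n − rank(A − λI):
  rank(A − (-1)·I) = 2, so dim ker(A − (-1)·I) = n − 2 = 3

Summary:
  λ = -1: algebraic multiplicity = 5, geometric multiplicity = 3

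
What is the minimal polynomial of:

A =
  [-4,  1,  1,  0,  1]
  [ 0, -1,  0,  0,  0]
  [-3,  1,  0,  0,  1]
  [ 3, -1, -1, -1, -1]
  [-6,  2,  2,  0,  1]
x^2 + 2*x + 1

The characteristic polynomial is χ_A(x) = (x + 1)^5, so the eigenvalues are known. The minimal polynomial is
  m_A(x) = Π_λ (x − λ)^{k_λ}
where k_λ is the size of the *largest* Jordan block for λ (equivalently, the smallest k with (A − λI)^k v = 0 for every generalised eigenvector v of λ).

  λ = -1: largest Jordan block has size 2, contributing (x + 1)^2

So m_A(x) = (x + 1)^2 = x^2 + 2*x + 1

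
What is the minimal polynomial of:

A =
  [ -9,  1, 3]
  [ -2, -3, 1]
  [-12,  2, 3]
x^3 + 9*x^2 + 27*x + 27

The characteristic polynomial is χ_A(x) = (x + 3)^3, so the eigenvalues are known. The minimal polynomial is
  m_A(x) = Π_λ (x − λ)^{k_λ}
where k_λ is the size of the *largest* Jordan block for λ (equivalently, the smallest k with (A − λI)^k v = 0 for every generalised eigenvector v of λ).

  λ = -3: largest Jordan block has size 3, contributing (x + 3)^3

So m_A(x) = (x + 3)^3 = x^3 + 9*x^2 + 27*x + 27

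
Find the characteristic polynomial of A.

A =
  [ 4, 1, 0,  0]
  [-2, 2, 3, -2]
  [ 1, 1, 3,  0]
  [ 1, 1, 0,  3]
x^4 - 12*x^3 + 54*x^2 - 108*x + 81

Expanding det(x·I − A) (e.g. by cofactor expansion or by noting that A is similar to its Jordan form J, which has the same characteristic polynomial as A) gives
  χ_A(x) = x^4 - 12*x^3 + 54*x^2 - 108*x + 81
which factors as (x - 3)^4. The eigenvalues (with algebraic multiplicities) are λ = 3 with multiplicity 4.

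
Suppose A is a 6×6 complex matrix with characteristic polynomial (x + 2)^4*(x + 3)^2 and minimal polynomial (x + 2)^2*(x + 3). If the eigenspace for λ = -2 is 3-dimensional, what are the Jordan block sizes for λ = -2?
Block sizes for λ = -2: [2, 1, 1]

Step 1 — from the characteristic polynomial, algebraic multiplicity of λ = -2 is 4. From dim ker(A − (-2)·I) = 3, there are exactly 3 Jordan blocks for λ = -2.
Step 2 — from the minimal polynomial, the factor (x + 2)^2 tells us the largest block for λ = -2 has size 2.
Step 3 — with total size 4, 3 blocks, and largest block 2, the block sizes (in nonincreasing order) are [2, 1, 1].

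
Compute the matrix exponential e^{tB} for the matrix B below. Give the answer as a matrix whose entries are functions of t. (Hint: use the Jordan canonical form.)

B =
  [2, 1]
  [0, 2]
e^{tB} =
  [exp(2*t), t*exp(2*t)]
  [0, exp(2*t)]

Strategy: write B = P · J · P⁻¹ where J is a Jordan canonical form, so e^{tB} = P · e^{tJ} · P⁻¹, and e^{tJ} can be computed block-by-block.

B has Jordan form
J =
  [2, 1]
  [0, 2]
(up to reordering of blocks).

Per-block formulas:
  For a 2×2 Jordan block J_2(2): exp(t · J_2(2)) = e^(2t)·(I + t·N), where N is the 2×2 nilpotent shift.

After assembling e^{tJ} and conjugating by P, we get:

e^{tB} =
  [exp(2*t), t*exp(2*t)]
  [0, exp(2*t)]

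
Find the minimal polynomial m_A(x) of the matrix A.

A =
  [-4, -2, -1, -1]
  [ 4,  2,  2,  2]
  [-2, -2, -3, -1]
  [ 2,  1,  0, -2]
x^3 + 5*x^2 + 8*x + 4

The characteristic polynomial is χ_A(x) = (x + 1)*(x + 2)^3, so the eigenvalues are known. The minimal polynomial is
  m_A(x) = Π_λ (x − λ)^{k_λ}
where k_λ is the size of the *largest* Jordan block for λ (equivalently, the smallest k with (A − λI)^k v = 0 for every generalised eigenvector v of λ).

  λ = -2: largest Jordan block has size 2, contributing (x + 2)^2
  λ = -1: largest Jordan block has size 1, contributing (x + 1)

So m_A(x) = (x + 1)*(x + 2)^2 = x^3 + 5*x^2 + 8*x + 4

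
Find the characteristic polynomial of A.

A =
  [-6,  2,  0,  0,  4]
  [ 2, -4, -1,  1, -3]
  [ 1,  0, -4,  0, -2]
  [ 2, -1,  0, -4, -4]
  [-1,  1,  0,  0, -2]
x^5 + 20*x^4 + 160*x^3 + 640*x^2 + 1280*x + 1024

Expanding det(x·I − A) (e.g. by cofactor expansion or by noting that A is similar to its Jordan form J, which has the same characteristic polynomial as A) gives
  χ_A(x) = x^5 + 20*x^4 + 160*x^3 + 640*x^2 + 1280*x + 1024
which factors as (x + 4)^5. The eigenvalues (with algebraic multiplicities) are λ = -4 with multiplicity 5.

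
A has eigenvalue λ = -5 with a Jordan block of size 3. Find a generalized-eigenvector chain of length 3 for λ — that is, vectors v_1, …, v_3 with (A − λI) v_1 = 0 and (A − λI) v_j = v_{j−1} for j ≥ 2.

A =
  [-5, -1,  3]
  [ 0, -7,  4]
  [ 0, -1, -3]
A Jordan chain for λ = -5 of length 3:
v_1 = (-1, 0, 0)ᵀ
v_2 = (-1, -2, -1)ᵀ
v_3 = (0, 1, 0)ᵀ

Let N = A − (-5)·I. We want v_3 with N^3 v_3 = 0 but N^2 v_3 ≠ 0; then v_{j-1} := N · v_j for j = 3, …, 2.

Pick v_3 = (0, 1, 0)ᵀ.
Then v_2 = N · v_3 = (-1, -2, -1)ᵀ.
Then v_1 = N · v_2 = (-1, 0, 0)ᵀ.

Sanity check: (A − (-5)·I) v_1 = (0, 0, 0)ᵀ = 0. ✓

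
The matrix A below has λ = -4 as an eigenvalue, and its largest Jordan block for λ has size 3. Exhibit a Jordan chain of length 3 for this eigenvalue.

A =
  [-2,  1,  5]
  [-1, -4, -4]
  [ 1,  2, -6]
A Jordan chain for λ = -4 of length 3:
v_1 = (8, -6, -2)ᵀ
v_2 = (2, -1, 1)ᵀ
v_3 = (1, 0, 0)ᵀ

Let N = A − (-4)·I. We want v_3 with N^3 v_3 = 0 but N^2 v_3 ≠ 0; then v_{j-1} := N · v_j for j = 3, …, 2.

Pick v_3 = (1, 0, 0)ᵀ.
Then v_2 = N · v_3 = (2, -1, 1)ᵀ.
Then v_1 = N · v_2 = (8, -6, -2)ᵀ.

Sanity check: (A − (-4)·I) v_1 = (0, 0, 0)ᵀ = 0. ✓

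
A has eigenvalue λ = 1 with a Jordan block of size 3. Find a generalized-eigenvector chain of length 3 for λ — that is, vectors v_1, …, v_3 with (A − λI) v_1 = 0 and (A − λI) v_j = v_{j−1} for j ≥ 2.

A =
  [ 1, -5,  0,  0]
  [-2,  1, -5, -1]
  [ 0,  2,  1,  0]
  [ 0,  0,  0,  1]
A Jordan chain for λ = 1 of length 3:
v_1 = (10, 0, -4, 0)ᵀ
v_2 = (0, -2, 0, 0)ᵀ
v_3 = (1, 0, 0, 0)ᵀ

Let N = A − (1)·I. We want v_3 with N^3 v_3 = 0 but N^2 v_3 ≠ 0; then v_{j-1} := N · v_j for j = 3, …, 2.

Pick v_3 = (1, 0, 0, 0)ᵀ.
Then v_2 = N · v_3 = (0, -2, 0, 0)ᵀ.
Then v_1 = N · v_2 = (10, 0, -4, 0)ᵀ.

Sanity check: (A − (1)·I) v_1 = (0, 0, 0, 0)ᵀ = 0. ✓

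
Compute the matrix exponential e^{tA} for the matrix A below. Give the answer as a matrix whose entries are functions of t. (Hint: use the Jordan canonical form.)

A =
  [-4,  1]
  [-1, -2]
e^{tA} =
  [-t*exp(-3*t) + exp(-3*t), t*exp(-3*t)]
  [-t*exp(-3*t), t*exp(-3*t) + exp(-3*t)]

Strategy: write A = P · J · P⁻¹ where J is a Jordan canonical form, so e^{tA} = P · e^{tJ} · P⁻¹, and e^{tJ} can be computed block-by-block.

A has Jordan form
J =
  [-3,  1]
  [ 0, -3]
(up to reordering of blocks).

Per-block formulas:
  For a 2×2 Jordan block J_2(-3): exp(t · J_2(-3)) = e^(-3t)·(I + t·N), where N is the 2×2 nilpotent shift.

After assembling e^{tJ} and conjugating by P, we get:

e^{tA} =
  [-t*exp(-3*t) + exp(-3*t), t*exp(-3*t)]
  [-t*exp(-3*t), t*exp(-3*t) + exp(-3*t)]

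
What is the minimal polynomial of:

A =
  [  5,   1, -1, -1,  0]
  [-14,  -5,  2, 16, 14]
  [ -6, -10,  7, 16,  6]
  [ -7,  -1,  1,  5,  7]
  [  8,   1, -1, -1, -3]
x^4 - 12*x^3 + 30*x^2 + 100*x - 375

The characteristic polynomial is χ_A(x) = (x - 5)^3*(x + 3)^2, so the eigenvalues are known. The minimal polynomial is
  m_A(x) = Π_λ (x − λ)^{k_λ}
where k_λ is the size of the *largest* Jordan block for λ (equivalently, the smallest k with (A − λI)^k v = 0 for every generalised eigenvector v of λ).

  λ = -3: largest Jordan block has size 1, contributing (x + 3)
  λ = 5: largest Jordan block has size 3, contributing (x − 5)^3

So m_A(x) = (x - 5)^3*(x + 3) = x^4 - 12*x^3 + 30*x^2 + 100*x - 375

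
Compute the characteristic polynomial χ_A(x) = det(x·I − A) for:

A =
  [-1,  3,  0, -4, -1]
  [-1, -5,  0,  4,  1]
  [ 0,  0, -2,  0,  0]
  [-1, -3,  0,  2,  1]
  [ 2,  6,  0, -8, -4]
x^5 + 10*x^4 + 40*x^3 + 80*x^2 + 80*x + 32

Expanding det(x·I − A) (e.g. by cofactor expansion or by noting that A is similar to its Jordan form J, which has the same characteristic polynomial as A) gives
  χ_A(x) = x^5 + 10*x^4 + 40*x^3 + 80*x^2 + 80*x + 32
which factors as (x + 2)^5. The eigenvalues (with algebraic multiplicities) are λ = -2 with multiplicity 5.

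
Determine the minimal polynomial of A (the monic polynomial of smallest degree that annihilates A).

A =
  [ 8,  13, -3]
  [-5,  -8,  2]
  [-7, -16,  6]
x^3 - 6*x^2 + 12*x - 8

The characteristic polynomial is χ_A(x) = (x - 2)^3, so the eigenvalues are known. The minimal polynomial is
  m_A(x) = Π_λ (x − λ)^{k_λ}
where k_λ is the size of the *largest* Jordan block for λ (equivalently, the smallest k with (A − λI)^k v = 0 for every generalised eigenvector v of λ).

  λ = 2: largest Jordan block has size 3, contributing (x − 2)^3

So m_A(x) = (x - 2)^3 = x^3 - 6*x^2 + 12*x - 8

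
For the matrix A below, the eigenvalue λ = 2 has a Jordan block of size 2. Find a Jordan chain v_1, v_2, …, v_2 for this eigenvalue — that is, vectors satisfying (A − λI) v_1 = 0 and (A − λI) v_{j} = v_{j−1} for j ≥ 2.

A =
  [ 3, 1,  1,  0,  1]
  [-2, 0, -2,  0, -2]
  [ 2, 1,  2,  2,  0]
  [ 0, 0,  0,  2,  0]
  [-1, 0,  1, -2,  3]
A Jordan chain for λ = 2 of length 2:
v_1 = (1, -2, 2, 0, -1)ᵀ
v_2 = (1, 0, 0, 0, 0)ᵀ

Let N = A − (2)·I. We want v_2 with N^2 v_2 = 0 but N^1 v_2 ≠ 0; then v_{j-1} := N · v_j for j = 2, …, 2.

Pick v_2 = (1, 0, 0, 0, 0)ᵀ.
Then v_1 = N · v_2 = (1, -2, 2, 0, -1)ᵀ.

Sanity check: (A − (2)·I) v_1 = (0, 0, 0, 0, 0)ᵀ = 0. ✓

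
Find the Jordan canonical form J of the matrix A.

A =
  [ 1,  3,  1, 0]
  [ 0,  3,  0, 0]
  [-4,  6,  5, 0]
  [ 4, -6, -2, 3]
J_2(3) ⊕ J_1(3) ⊕ J_1(3)

The characteristic polynomial is
  det(x·I − A) = x^4 - 12*x^3 + 54*x^2 - 108*x + 81 = (x - 3)^4

Eigenvalues and multiplicities (the geometric multiplicity of λ is n − rank(A − λI), which equals the number of Jordan blocks for λ):
  λ = 3: algebraic multiplicity = 4, geometric multiplicity = 3

Determining the block sizes for each eigenvalue:
  λ = 3: 3 blocks summing to 4 forces exactly one block of size 2 and the rest size 1 → block sizes [2, 1, 1]

Assembling the blocks gives a Jordan form
J =
  [3, 1, 0, 0]
  [0, 3, 0, 0]
  [0, 0, 3, 0]
  [0, 0, 0, 3]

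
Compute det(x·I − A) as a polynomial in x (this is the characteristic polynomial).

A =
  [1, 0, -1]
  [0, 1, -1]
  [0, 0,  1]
x^3 - 3*x^2 + 3*x - 1

Expanding det(x·I − A) (e.g. by cofactor expansion or by noting that A is similar to its Jordan form J, which has the same characteristic polynomial as A) gives
  χ_A(x) = x^3 - 3*x^2 + 3*x - 1
which factors as (x - 1)^3. The eigenvalues (with algebraic multiplicities) are λ = 1 with multiplicity 3.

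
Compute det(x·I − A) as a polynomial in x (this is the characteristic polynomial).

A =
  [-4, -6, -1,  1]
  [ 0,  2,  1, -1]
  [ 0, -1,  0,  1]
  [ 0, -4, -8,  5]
x^4 - 3*x^3 - 13*x^2 + 51*x - 36

Expanding det(x·I − A) (e.g. by cofactor expansion or by noting that A is similar to its Jordan form J, which has the same characteristic polynomial as A) gives
  χ_A(x) = x^4 - 3*x^3 - 13*x^2 + 51*x - 36
which factors as (x - 3)^2*(x - 1)*(x + 4). The eigenvalues (with algebraic multiplicities) are λ = -4 with multiplicity 1, λ = 1 with multiplicity 1, λ = 3 with multiplicity 2.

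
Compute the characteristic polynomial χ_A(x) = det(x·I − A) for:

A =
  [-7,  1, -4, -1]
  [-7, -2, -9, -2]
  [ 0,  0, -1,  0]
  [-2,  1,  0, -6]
x^4 + 16*x^3 + 90*x^2 + 200*x + 125

Expanding det(x·I − A) (e.g. by cofactor expansion or by noting that A is similar to its Jordan form J, which has the same characteristic polynomial as A) gives
  χ_A(x) = x^4 + 16*x^3 + 90*x^2 + 200*x + 125
which factors as (x + 1)*(x + 5)^3. The eigenvalues (with algebraic multiplicities) are λ = -5 with multiplicity 3, λ = -1 with multiplicity 1.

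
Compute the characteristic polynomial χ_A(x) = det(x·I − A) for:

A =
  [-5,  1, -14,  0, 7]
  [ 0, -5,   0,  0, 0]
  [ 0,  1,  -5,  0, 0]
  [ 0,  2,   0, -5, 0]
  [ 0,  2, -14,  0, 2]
x^5 + 18*x^4 + 110*x^3 + 200*x^2 - 375*x - 1250

Expanding det(x·I − A) (e.g. by cofactor expansion or by noting that A is similar to its Jordan form J, which has the same characteristic polynomial as A) gives
  χ_A(x) = x^5 + 18*x^4 + 110*x^3 + 200*x^2 - 375*x - 1250
which factors as (x - 2)*(x + 5)^4. The eigenvalues (with algebraic multiplicities) are λ = -5 with multiplicity 4, λ = 2 with multiplicity 1.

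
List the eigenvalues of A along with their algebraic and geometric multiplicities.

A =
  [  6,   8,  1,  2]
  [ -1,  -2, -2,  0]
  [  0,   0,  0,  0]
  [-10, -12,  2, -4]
λ = 0: alg = 4, geom = 2

Step 1 — factor the characteristic polynomial to read off the algebraic multiplicities:
  χ_A(x) = x^4

Step 2 — compute geometric multiplicities via the rank-nullity identity g(λ) = n − rank(A − λI):
  rank(A − (0)·I) = 2, so dim ker(A − (0)·I) = n − 2 = 2

Summary:
  λ = 0: algebraic multiplicity = 4, geometric multiplicity = 2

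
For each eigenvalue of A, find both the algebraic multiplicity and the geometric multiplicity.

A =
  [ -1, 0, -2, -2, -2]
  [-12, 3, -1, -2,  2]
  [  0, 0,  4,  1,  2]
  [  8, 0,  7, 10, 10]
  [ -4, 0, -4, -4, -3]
λ = 1: alg = 1, geom = 1; λ = 3: alg = 4, geom = 2

Step 1 — factor the characteristic polynomial to read off the algebraic multiplicities:
  χ_A(x) = (x - 3)^4*(x - 1)

Step 2 — compute geometric multiplicities via the rank-nullity identity g(λ) = n − rank(A − λI):
  rank(A − (1)·I) = 4, so dim ker(A − (1)·I) = n − 4 = 1
  rank(A − (3)·I) = 3, so dim ker(A − (3)·I) = n − 3 = 2

Summary:
  λ = 1: algebraic multiplicity = 1, geometric multiplicity = 1
  λ = 3: algebraic multiplicity = 4, geometric multiplicity = 2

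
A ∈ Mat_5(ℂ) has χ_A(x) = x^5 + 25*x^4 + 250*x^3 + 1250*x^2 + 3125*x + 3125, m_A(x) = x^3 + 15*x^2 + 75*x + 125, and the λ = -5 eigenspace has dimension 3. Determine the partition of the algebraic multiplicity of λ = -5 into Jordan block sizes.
Block sizes for λ = -5: [3, 1, 1]

Step 1 — from the characteristic polynomial, algebraic multiplicity of λ = -5 is 5. From dim ker(A − (-5)·I) = 3, there are exactly 3 Jordan blocks for λ = -5.
Step 2 — from the minimal polynomial, the factor (x + 5)^3 tells us the largest block for λ = -5 has size 3.
Step 3 — with total size 5, 3 blocks, and largest block 3, the block sizes (in nonincreasing order) are [3, 1, 1].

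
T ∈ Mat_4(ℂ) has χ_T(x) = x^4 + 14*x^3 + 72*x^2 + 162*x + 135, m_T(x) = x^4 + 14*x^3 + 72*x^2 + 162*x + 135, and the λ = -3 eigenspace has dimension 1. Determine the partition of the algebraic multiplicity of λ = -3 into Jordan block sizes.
Block sizes for λ = -3: [3]

Step 1 — from the characteristic polynomial, algebraic multiplicity of λ = -3 is 3. From dim ker(T − (-3)·I) = 1, there are exactly 1 Jordan blocks for λ = -3.
Step 2 — from the minimal polynomial, the factor (x + 3)^3 tells us the largest block for λ = -3 has size 3.
Step 3 — with total size 3, 1 blocks, and largest block 3, the block sizes (in nonincreasing order) are [3].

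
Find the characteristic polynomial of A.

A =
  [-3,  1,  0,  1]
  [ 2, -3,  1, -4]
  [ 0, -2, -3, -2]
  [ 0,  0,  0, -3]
x^4 + 12*x^3 + 54*x^2 + 108*x + 81

Expanding det(x·I − A) (e.g. by cofactor expansion or by noting that A is similar to its Jordan form J, which has the same characteristic polynomial as A) gives
  χ_A(x) = x^4 + 12*x^3 + 54*x^2 + 108*x + 81
which factors as (x + 3)^4. The eigenvalues (with algebraic multiplicities) are λ = -3 with multiplicity 4.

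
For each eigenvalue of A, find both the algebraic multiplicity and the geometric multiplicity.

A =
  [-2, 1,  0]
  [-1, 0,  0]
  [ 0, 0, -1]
λ = -1: alg = 3, geom = 2

Step 1 — factor the characteristic polynomial to read off the algebraic multiplicities:
  χ_A(x) = (x + 1)^3

Step 2 — compute geometric multiplicities via the rank-nullity identity g(λ) = n − rank(A − λI):
  rank(A − (-1)·I) = 1, so dim ker(A − (-1)·I) = n − 1 = 2

Summary:
  λ = -1: algebraic multiplicity = 3, geometric multiplicity = 2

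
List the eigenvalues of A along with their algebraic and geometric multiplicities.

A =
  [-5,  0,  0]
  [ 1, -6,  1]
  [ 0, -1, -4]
λ = -5: alg = 3, geom = 1

Step 1 — factor the characteristic polynomial to read off the algebraic multiplicities:
  χ_A(x) = (x + 5)^3

Step 2 — compute geometric multiplicities via the rank-nullity identity g(λ) = n − rank(A − λI):
  rank(A − (-5)·I) = 2, so dim ker(A − (-5)·I) = n − 2 = 1

Summary:
  λ = -5: algebraic multiplicity = 3, geometric multiplicity = 1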